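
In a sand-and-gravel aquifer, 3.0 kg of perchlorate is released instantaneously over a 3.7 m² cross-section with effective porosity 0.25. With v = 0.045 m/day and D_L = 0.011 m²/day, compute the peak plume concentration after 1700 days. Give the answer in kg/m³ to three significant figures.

0.212 kg/m³

The peak of an instantaneous 1D plume sits at x = vt; there the Gaussian factor is 1 and C_max = M/(n_e·A·√(4πDt)), where n_e·A is the pore area the mass is dissolved in.
√(4πDt) = √(4π × 0.011 × 1700) = 15.33 m, so C_max = 3.0/(0.25 × 3.7 × 15.33) = 0.212 kg/m³.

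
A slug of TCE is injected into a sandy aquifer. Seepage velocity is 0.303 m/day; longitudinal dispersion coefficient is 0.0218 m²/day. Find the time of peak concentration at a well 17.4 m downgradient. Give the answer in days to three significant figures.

For the 1D instantaneous-source solution, setting ∂C/∂t = 0 at fixed x gives v²t² + 2Dt − x² = 0, so t = (√(D² + v²x²) − D)/v².
√(D² + v²x²) = √(0.0218² + 0.303² × 17.4²) = 5.272; v² = 0.091809.
t = (5.272 − 0.0218)/0.091809 = 57.2 days (vs. the pure-advection estimate x/v = 57.4 d).

57.2 days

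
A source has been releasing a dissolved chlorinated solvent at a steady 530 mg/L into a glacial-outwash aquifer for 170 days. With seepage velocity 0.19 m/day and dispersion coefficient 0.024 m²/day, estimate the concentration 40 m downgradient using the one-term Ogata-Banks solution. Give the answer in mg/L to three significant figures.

1.86 mg/L

For a continuous step input, C/C₀ ≈ ½·erfc((x−vt)/(2√(Dt))).
vt = 0.19 × 170 = 32.3 m and 2√(Dt) = 2√(0.024 × 170) = 4.040 m.
Argument (x−vt)/(2√(Dt)) = (40 − 32.3)/4.040 = 1.906; ½·erfc(1.906) = 0.003514.
C = 530 × 0.003514 = 1.86 mg/L.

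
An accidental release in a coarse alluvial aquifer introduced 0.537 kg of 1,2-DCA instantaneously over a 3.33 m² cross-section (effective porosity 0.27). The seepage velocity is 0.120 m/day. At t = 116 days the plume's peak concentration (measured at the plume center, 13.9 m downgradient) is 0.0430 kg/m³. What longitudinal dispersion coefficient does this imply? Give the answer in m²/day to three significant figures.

0.132 m²/day

At the plume center C_max = M/(n_e·A·√(4πDt)), so D = M²/(4πt·(n_e·A·C_max)²).
n_e·A·C_max = 0.27 × 3.33 × 0.0430 = 0.03866 kg/m.
D = 0.537²/(4π × 116 × 0.03866²) = 0.132 m²/day.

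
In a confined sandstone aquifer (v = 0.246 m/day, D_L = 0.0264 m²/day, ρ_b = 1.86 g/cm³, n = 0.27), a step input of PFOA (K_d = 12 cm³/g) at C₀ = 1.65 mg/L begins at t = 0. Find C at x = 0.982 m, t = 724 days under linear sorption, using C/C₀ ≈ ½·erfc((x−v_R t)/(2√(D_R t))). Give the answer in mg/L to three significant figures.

1.58 mg/L

Retardation factor R = 1 + ρ_b·K_d/n = 1 + 1.86 × 12/0.27 = 83.67.
Sorption retards both mechanisms: v_R = v/R = 0.002940 m/day, D_R = D/R = 0.0003155 m²/day.
v_R·t = 0.002940 × 724 = 2.12856 m; 2√(D_R t) = 0.9559 m; argument = (0.982 − 2.12856)/0.9559 = -1.199.
C = C₀ × ½·erfc(-1.199) = 1.65 × 0.9550 = 1.58 mg/L.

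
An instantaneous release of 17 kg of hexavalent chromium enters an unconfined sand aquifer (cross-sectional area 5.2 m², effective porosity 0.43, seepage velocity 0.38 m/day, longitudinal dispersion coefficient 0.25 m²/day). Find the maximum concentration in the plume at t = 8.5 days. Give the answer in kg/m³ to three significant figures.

The peak of an instantaneous 1D plume sits at x = vt; there the Gaussian factor is 1 and C_max = M/(n_e·A·√(4πDt)), where n_e·A is the pore area the mass is dissolved in.
√(4πDt) = √(4π × 0.25 × 8.5) = 5.168 m, so C_max = 17/(0.43 × 5.2 × 5.168) = 1.47 kg/m³.

1.47 kg/m³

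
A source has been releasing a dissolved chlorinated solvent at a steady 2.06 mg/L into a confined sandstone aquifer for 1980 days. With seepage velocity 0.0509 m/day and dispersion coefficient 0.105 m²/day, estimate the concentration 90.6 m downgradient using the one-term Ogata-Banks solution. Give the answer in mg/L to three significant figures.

For a continuous step input, C/C₀ ≈ ½·erfc((x−vt)/(2√(Dt))).
vt = 0.0509 × 1980 = 100.782 m and 2√(Dt) = 2√(0.105 × 1980) = 28.84 m.
Argument (x−vt)/(2√(Dt)) = (90.6 − 100.782)/28.84 = -0.3531; ½·erfc(-0.3531) = 0.6912.
C = 2.06 × 0.6912 = 1.42 mg/L.

1.42 mg/L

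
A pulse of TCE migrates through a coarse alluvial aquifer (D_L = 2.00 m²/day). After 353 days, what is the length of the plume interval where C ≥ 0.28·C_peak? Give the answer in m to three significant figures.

120 m

The plume is Gaussian with σ = √(2Dt) = √(2 × 2.00 × 353) = 37.58 m.
C/C_peak = exp(−Δx²/(2σ²)) = 0.28 ⇒ Δx = σ·√(−2 ln 0.28) = 37.58 × 1.596 = 59.98 m.
Width = 2Δx = 120 m.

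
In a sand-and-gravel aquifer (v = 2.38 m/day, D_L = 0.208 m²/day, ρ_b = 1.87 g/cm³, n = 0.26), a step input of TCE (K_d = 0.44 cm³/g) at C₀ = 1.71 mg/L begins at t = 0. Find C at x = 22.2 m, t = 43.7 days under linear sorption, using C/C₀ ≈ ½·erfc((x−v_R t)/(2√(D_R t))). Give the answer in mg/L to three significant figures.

Retardation factor R = 1 + ρ_b·K_d/n = 1 + 1.87 × 0.44/0.26 = 4.165.
Sorption retards both mechanisms: v_R = v/R = 0.5714 m/day, D_R = D/R = 0.04994 m²/day.
v_R·t = 0.5714 × 43.7 = 24.97018 m; 2√(D_R t) = 2.955 m; argument = (22.2 − 24.97018)/2.955 = -0.9375.
C = C₀ × ½·erfc(-0.9375) = 1.71 × 0.9076 = 1.55 mg/L.

1.55 mg/L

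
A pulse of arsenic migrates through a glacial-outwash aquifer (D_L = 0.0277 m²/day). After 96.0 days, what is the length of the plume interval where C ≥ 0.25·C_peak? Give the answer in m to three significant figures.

The plume is Gaussian with σ = √(2Dt) = √(2 × 0.0277 × 96.0) = 2.306 m.
C/C_peak = exp(−Δx²/(2σ²)) = 0.25 ⇒ Δx = σ·√(−2 ln 0.25) = 2.306 × 1.665 = 3.839 m.
Width = 2Δx = 7.68 m.

7.68 m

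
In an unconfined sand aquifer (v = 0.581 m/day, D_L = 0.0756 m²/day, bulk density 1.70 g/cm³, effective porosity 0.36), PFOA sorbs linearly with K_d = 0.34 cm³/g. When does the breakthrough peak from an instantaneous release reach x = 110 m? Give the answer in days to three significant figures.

493 days

Retardation factor R = 1 + ρ_b·K_d/n = 1 + 1.70 × 0.34/0.36 = 2.606.
Sorption retards both mechanisms: v_R = v/R = 0.2229 m/day, D_R = D/R = 0.02901 m²/day.
Peak time from v_R²t² + 2D_R t − x² = 0: t = (√(D_R² + v_R²x²) − D_R)/v_R².
√(D_R² + v_R²x²) = √(0.02901² + 0.2229² × 110²) = 24.52; v_R² = 0.04968.
t = (24.52 − 0.02901)/0.04968 = 493 days.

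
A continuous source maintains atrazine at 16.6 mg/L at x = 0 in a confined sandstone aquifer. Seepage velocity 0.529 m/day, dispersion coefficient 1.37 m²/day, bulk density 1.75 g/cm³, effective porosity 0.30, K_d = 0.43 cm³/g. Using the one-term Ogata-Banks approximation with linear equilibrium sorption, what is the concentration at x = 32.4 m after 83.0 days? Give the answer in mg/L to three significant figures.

0.112 mg/L

Retardation factor R = 1 + ρ_b·K_d/n = 1 + 1.75 × 0.43/0.30 = 3.508.
Sorption retards both mechanisms: v_R = v/R = 0.1508 m/day, D_R = D/R = 0.3905 m²/day.
v_R·t = 0.1508 × 83.0 = 12.5164 m; 2√(D_R t) = 11.39 m; argument = (32.4 − 12.5164)/11.39 = 1.746.
C = C₀ × ½·erfc(1.746) = 16.6 × 0.006770 = 0.112 mg/L.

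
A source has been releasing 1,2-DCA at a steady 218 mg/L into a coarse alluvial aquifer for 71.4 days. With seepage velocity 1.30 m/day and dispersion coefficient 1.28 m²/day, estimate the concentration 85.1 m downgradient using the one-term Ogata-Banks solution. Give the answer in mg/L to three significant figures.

156 mg/L

For a continuous step input, C/C₀ ≈ ½·erfc((x−vt)/(2√(Dt))).
vt = 1.30 × 71.4 = 92.82 m and 2√(Dt) = 2√(1.28 × 71.4) = 19.12 m.
Argument (x−vt)/(2√(Dt)) = (85.1 − 92.82)/19.12 = -0.4038; ½·erfc(-0.4038) = 0.7160.
C = 218 × 0.7160 = 156 mg/L.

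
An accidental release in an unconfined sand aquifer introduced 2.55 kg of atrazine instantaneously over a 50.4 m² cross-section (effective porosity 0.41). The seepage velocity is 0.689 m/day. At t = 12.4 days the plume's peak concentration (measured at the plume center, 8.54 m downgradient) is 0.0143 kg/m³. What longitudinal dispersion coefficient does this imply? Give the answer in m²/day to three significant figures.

At the plume center C_max = M/(n_e·A·√(4πDt)), so D = M²/(4πt·(n_e·A·C_max)²).
n_e·A·C_max = 0.41 × 50.4 × 0.0143 = 0.2955 kg/m.
D = 2.55²/(4π × 12.4 × 0.2955²) = 0.478 m²/day.

0.478 m²/day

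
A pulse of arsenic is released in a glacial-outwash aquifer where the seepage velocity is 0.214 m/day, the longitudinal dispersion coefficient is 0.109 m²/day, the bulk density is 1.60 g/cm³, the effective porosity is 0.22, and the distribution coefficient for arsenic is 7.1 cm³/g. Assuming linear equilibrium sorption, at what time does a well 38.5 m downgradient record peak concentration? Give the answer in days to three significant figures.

9350 days

Retardation factor R = 1 + ρ_b·K_d/n = 1 + 1.60 × 7.1/0.22 = 52.64.
Sorption retards both mechanisms: v_R = v/R = 0.004065 m/day, D_R = D/R = 0.002071 m²/day.
Peak time from v_R²t² + 2D_R t − x² = 0: t = (√(D_R² + v_R²x²) − D_R)/v_R².
√(D_R² + v_R²x²) = √(0.002071² + 0.004065² × 38.5²) = 0.1565; v_R² = 1.652e-05.
t = (0.1565 − 0.002071)/1.652e-05 = 9350 days.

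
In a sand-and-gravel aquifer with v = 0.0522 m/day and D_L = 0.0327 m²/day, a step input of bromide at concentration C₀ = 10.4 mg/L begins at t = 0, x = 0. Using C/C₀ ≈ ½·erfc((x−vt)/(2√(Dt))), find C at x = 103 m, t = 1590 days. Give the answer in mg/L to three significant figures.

For a continuous step input, C/C₀ ≈ ½·erfc((x−vt)/(2√(Dt))).
vt = 0.0522 × 1590 = 82.998 m and 2√(Dt) = 2√(0.0327 × 1590) = 14.42 m.
Argument (x−vt)/(2√(Dt)) = (103 − 82.998)/14.42 = 1.387; ½·erfc(1.387) = 0.02491.
C = 10.4 × 0.02491 = 0.259 mg/L.

0.259 mg/L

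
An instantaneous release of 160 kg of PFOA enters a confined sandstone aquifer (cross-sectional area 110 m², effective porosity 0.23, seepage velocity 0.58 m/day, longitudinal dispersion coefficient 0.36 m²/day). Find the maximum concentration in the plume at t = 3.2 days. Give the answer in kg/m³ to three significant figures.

The peak of an instantaneous 1D plume sits at x = vt; there the Gaussian factor is 1 and C_max = M/(n_e·A·√(4πDt)), where n_e·A is the pore area the mass is dissolved in.
√(4πDt) = √(4π × 0.36 × 3.2) = 3.805 m, so C_max = 160/(0.23 × 110 × 3.805) = 1.66 kg/m³.

1.66 kg/m³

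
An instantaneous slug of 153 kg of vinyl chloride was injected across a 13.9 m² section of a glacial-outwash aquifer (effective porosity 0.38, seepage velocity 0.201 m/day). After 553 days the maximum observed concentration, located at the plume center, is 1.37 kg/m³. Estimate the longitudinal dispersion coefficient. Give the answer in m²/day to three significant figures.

At the plume center C_max = M/(n_e·A·√(4πDt)), so D = M²/(4πt·(n_e·A·C_max)²).
n_e·A·C_max = 0.38 × 13.9 × 1.37 = 7.236 kg/m.
D = 153²/(4π × 553 × 7.236²) = 0.0643 m²/day.

0.0643 m²/day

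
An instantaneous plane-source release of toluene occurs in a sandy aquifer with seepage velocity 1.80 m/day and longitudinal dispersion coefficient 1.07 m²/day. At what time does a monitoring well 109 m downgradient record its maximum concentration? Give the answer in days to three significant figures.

60.2 days

For the 1D instantaneous-source solution, setting ∂C/∂t = 0 at fixed x gives v²t² + 2Dt − x² = 0, so t = (√(D² + v²x²) − D)/v².
√(D² + v²x²) = √(1.07² + 1.80² × 109²) = 196.2; v² = 3.24.
t = (196.2 − 1.07)/3.24 = 60.2 days (vs. the pure-advection estimate x/v = 60.6 d).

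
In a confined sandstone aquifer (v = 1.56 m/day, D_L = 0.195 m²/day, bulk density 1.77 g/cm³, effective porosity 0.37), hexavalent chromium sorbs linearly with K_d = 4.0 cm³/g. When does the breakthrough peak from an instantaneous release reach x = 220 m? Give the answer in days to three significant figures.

2840 days

Retardation factor R = 1 + ρ_b·K_d/n = 1 + 1.77 × 4.0/0.37 = 20.14.
Sorption retards both mechanisms: v_R = v/R = 0.07746 m/day, D_R = D/R = 0.009682 m²/day.
Peak time from v_R²t² + 2D_R t − x² = 0: t = (√(D_R² + v_R²x²) − D_R)/v_R².
√(D_R² + v_R²x²) = √(0.009682² + 0.07746² × 220²) = 17.04; v_R² = 0.006000.
t = (17.04 − 0.009682)/0.006000 = 2840 days.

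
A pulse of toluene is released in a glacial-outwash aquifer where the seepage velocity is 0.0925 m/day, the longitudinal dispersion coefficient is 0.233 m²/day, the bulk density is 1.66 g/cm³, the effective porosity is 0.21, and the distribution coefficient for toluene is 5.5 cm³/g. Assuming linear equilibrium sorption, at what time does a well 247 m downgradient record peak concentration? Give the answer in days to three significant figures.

Retardation factor R = 1 + ρ_b·K_d/n = 1 + 1.66 × 5.5/0.21 = 44.48.
Sorption retards both mechanisms: v_R = v/R = 0.002080 m/day, D_R = D/R = 0.005238 m²/day.
Peak time from v_R²t² + 2D_R t − x² = 0: t = (√(D_R² + v_R²x²) − D_R)/v_R².
√(D_R² + v_R²x²) = √(0.005238² + 0.002080² × 247²) = 0.5138; v_R² = 4.326e-06.
t = (0.5138 − 0.005238)/4.326e-06 = 118000 days.

118000 days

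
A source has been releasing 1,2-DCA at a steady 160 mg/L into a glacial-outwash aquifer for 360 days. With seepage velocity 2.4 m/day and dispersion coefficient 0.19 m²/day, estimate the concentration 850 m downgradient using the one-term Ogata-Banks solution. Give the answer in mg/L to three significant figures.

For a continuous step input, C/C₀ ≈ ½·erfc((x−vt)/(2√(Dt))).
vt = 2.4 × 360 = 864 m and 2√(Dt) = 2√(0.19 × 360) = 16.54 m.
Argument (x−vt)/(2√(Dt)) = (850 − 864)/16.54 = -0.8464; ½·erfc(-0.8464) = 0.8843.
C = 160 × 0.8843 = 141 mg/L.

141 mg/L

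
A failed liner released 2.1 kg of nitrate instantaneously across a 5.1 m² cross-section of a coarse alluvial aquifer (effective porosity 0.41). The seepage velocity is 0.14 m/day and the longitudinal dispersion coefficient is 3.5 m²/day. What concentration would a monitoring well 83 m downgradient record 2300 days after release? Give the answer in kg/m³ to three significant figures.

For an instantaneous plane source, C(x,t) = M/(n_e·A·√(4πDt)) · exp(−(x−vt)²/(4Dt)), with n_e·A the pore (flow) area.
Plume center vt = 0.14 × 2300 = 322 m, so the well at 83 m is 239 m upgradient of the peak.
√(4πDt) = 318.1 m, giving peak height M/(n_e·A·√(4πDt)) = 2.1/(0.41 × 5.1 × 318.1) = 0.003157 kg/m³.
(x−vt)²/(4Dt) = (-239)²/(4 × 3.5 × 2300) = 1.774; exp(−1.774) = 0.1697.
C = 0.003157 × 0.1697 = 0.000536 kg/m³.

0.000536 kg/m³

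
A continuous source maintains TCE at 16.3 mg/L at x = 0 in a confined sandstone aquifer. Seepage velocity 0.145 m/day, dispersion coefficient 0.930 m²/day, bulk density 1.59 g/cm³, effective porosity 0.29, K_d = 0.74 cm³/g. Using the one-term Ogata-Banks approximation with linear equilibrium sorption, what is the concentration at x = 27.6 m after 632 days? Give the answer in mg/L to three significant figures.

Retardation factor R = 1 + ρ_b·K_d/n = 1 + 1.59 × 0.74/0.29 = 5.057.
Sorption retards both mechanisms: v_R = v/R = 0.02867 m/day, D_R = D/R = 0.1839 m²/day.
v_R·t = 0.02867 × 632 = 18.11944 m; 2√(D_R t) = 21.56 m; argument = (27.6 − 18.11944)/21.56 = 0.4397.
C = C₀ × ½·erfc(0.4397) = 16.3 × 0.2670 = 4.35 mg/L.

4.35 mg/L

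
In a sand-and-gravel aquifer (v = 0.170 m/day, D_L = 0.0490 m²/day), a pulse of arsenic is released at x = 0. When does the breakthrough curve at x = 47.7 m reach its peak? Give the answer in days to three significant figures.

For the 1D instantaneous-source solution, setting ∂C/∂t = 0 at fixed x gives v²t² + 2Dt − x² = 0, so t = (√(D² + v²x²) − D)/v².
√(D² + v²x²) = √(0.0490² + 0.170² × 47.7²) = 8.109; v² = 0.0289.
t = (8.109 − 0.0490)/0.0289 = 279 days (vs. the pure-advection estimate x/v = 281 d).

279 days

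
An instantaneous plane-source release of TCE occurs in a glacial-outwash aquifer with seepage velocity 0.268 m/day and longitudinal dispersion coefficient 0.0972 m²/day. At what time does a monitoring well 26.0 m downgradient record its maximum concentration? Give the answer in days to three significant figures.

95.7 days

For the 1D instantaneous-source solution, setting ∂C/∂t = 0 at fixed x gives v²t² + 2Dt − x² = 0, so t = (√(D² + v²x²) − D)/v².
√(D² + v²x²) = √(0.0972² + 0.268² × 26.0²) = 6.969; v² = 0.071824.
t = (6.969 − 0.0972)/0.071824 = 95.7 days (vs. the pure-advection estimate x/v = 97.0 d).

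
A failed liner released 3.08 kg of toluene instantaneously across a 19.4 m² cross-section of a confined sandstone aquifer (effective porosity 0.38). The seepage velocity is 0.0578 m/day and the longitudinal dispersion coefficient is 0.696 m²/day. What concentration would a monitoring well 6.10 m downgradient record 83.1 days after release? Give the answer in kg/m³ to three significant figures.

0.0154 kg/m³

For an instantaneous plane source, C(x,t) = M/(n_e·A·√(4πDt)) · exp(−(x−vt)²/(4Dt)), with n_e·A the pore (flow) area.
Plume center vt = 0.0578 × 83.1 = 4.80318 m, so the well at 6.10 m is 1.29682 m downgradient of the peak.
√(4πDt) = 26.96 m, giving peak height M/(n_e·A·√(4πDt)) = 3.08/(0.38 × 19.4 × 26.96) = 0.01550 kg/m³.
(x−vt)²/(4Dt) = (1.29682)²/(4 × 0.696 × 83.1) = 0.007269; exp(−0.007269) = 0.9928.
C = 0.01550 × 0.9928 = 0.0154 kg/m³.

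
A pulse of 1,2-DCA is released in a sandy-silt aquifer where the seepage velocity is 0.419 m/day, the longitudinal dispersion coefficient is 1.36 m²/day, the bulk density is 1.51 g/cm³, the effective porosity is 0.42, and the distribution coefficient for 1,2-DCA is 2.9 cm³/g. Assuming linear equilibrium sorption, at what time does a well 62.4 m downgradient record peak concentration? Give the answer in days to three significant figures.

1620 days

Retardation factor R = 1 + ρ_b·K_d/n = 1 + 1.51 × 2.9/0.42 = 11.43.
Sorption retards both mechanisms: v_R = v/R = 0.03666 m/day, D_R = D/R = 0.1190 m²/day.
Peak time from v_R²t² + 2D_R t − x² = 0: t = (√(D_R² + v_R²x²) − D_R)/v_R².
√(D_R² + v_R²x²) = √(0.1190² + 0.03666² × 62.4²) = 2.291; v_R² = 0.001344.
t = (2.291 − 0.1190)/0.001344 = 1620 days.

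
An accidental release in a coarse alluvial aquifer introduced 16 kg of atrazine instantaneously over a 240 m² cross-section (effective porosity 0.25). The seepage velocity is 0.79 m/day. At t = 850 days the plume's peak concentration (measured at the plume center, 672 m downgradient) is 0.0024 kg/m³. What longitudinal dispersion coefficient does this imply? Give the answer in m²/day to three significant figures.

1.16 m²/day

At the plume center C_max = M/(n_e·A·√(4πDt)), so D = M²/(4πt·(n_e·A·C_max)²).
n_e·A·C_max = 0.25 × 240 × 0.0024 = 0.1440 kg/m.
D = 16²/(4π × 850 × 0.1440²) = 1.16 m²/day.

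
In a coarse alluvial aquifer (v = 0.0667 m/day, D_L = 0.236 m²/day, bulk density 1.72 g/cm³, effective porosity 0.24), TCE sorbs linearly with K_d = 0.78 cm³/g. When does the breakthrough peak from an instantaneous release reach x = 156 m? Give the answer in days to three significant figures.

15100 days

Retardation factor R = 1 + ρ_b·K_d/n = 1 + 1.72 × 0.78/0.24 = 6.590.
Sorption retards both mechanisms: v_R = v/R = 0.01012 m/day, D_R = D/R = 0.03581 m²/day.
Peak time from v_R²t² + 2D_R t − x² = 0: t = (√(D_R² + v_R²x²) − D_R)/v_R².
√(D_R² + v_R²x²) = √(0.03581² + 0.01012² × 156²) = 1.579; v_R² = 0.0001024.
t = (1.579 − 0.03581)/0.0001024 = 15100 days.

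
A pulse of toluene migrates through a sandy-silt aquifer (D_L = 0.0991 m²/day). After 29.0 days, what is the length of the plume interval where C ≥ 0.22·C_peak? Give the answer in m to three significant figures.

8.34 m

The plume is Gaussian with σ = √(2Dt) = √(2 × 0.0991 × 29.0) = 2.397 m.
C/C_peak = exp(−Δx²/(2σ²)) = 0.22 ⇒ Δx = σ·√(−2 ln 0.22) = 2.397 × 1.740 = 4.171 m.
Width = 2Δx = 8.34 m.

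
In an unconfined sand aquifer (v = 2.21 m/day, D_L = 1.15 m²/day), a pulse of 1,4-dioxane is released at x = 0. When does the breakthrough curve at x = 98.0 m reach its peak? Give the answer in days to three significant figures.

44.1 days

For the 1D instantaneous-source solution, setting ∂C/∂t = 0 at fixed x gives v²t² + 2Dt − x² = 0, so t = (√(D² + v²x²) − D)/v².
√(D² + v²x²) = √(1.15² + 2.21² × 98.0²) = 216.6; v² = 4.8841.
t = (216.6 − 1.15)/4.8841 = 44.1 days (vs. the pure-advection estimate x/v = 44.3 d).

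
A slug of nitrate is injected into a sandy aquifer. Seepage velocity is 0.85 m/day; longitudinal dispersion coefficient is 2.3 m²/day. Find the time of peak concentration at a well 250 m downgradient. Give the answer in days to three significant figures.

291 days

For the 1D instantaneous-source solution, setting ∂C/∂t = 0 at fixed x gives v²t² + 2Dt − x² = 0, so t = (√(D² + v²x²) − D)/v².
√(D² + v²x²) = √(2.3² + 0.85² × 250²) = 212.5; v² = 0.7225.
t = (212.5 − 2.3)/0.7225 = 291 days (vs. the pure-advection estimate x/v = 294 d).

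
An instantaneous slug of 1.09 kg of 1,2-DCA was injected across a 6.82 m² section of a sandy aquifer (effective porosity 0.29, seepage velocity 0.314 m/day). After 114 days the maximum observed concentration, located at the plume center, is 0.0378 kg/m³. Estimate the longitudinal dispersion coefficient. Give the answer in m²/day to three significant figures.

0.148 m²/day

At the plume center C_max = M/(n_e·A·√(4πDt)), so D = M²/(4πt·(n_e·A·C_max)²).
n_e·A·C_max = 0.29 × 6.82 × 0.0378 = 0.07476 kg/m.
D = 1.09²/(4π × 114 × 0.07476²) = 0.148 m²/day.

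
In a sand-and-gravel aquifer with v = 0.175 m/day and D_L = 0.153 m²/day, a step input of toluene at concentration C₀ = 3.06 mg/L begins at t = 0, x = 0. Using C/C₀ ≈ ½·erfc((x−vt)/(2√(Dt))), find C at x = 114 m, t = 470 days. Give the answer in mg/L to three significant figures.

For a continuous step input, C/C₀ ≈ ½·erfc((x−vt)/(2√(Dt))).
vt = 0.175 × 470 = 82.25 m and 2√(Dt) = 2√(0.153 × 470) = 16.96 m.
Argument (x−vt)/(2√(Dt)) = (114 − 82.25)/16.96 = 1.872; ½·erfc(1.872) = 0.004056.
C = 3.06 × 0.004056 = 0.0124 mg/L.

0.0124 mg/L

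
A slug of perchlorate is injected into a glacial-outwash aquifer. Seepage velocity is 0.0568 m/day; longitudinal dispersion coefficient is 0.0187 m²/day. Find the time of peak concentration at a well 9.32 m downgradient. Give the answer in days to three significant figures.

For the 1D instantaneous-source solution, setting ∂C/∂t = 0 at fixed x gives v²t² + 2Dt − x² = 0, so t = (√(D² + v²x²) − D)/v².
√(D² + v²x²) = √(0.0187² + 0.0568² × 9.32²) = 0.5297; v² = 0.00322624.
t = (0.5297 − 0.0187)/0.00322624 = 158 days (vs. the pure-advection estimate x/v = 164 d).

158 days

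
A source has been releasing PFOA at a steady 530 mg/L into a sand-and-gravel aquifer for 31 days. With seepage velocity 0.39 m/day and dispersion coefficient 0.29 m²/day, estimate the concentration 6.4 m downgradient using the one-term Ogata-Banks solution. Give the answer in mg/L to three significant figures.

For a continuous step input, C/C₀ ≈ ½·erfc((x−vt)/(2√(Dt))).
vt = 0.39 × 31 = 12.09 m and 2√(Dt) = 2√(0.29 × 31) = 5.997 m.
Argument (x−vt)/(2√(Dt)) = (6.4 − 12.09)/5.997 = -0.9488; ½·erfc(-0.9488) = 0.9102.
C = 530 × 0.9102 = 482 mg/L.

482 mg/L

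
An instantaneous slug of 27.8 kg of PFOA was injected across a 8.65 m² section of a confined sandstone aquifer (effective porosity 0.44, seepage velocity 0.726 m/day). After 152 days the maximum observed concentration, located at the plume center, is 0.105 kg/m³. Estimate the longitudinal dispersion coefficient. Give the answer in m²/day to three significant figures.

At the plume center C_max = M/(n_e·A·√(4πDt)), so D = M²/(4πt·(n_e·A·C_max)²).
n_e·A·C_max = 0.44 × 8.65 × 0.105 = 0.3996 kg/m.
D = 27.8²/(4π × 152 × 0.3996²) = 2.53 m²/day.

2.53 m²/day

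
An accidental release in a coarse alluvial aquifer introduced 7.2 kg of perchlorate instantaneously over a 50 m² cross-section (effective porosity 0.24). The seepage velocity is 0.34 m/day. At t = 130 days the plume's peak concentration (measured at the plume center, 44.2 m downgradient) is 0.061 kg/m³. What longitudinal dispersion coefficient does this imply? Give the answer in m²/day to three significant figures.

0.0592 m²/day

At the plume center C_max = M/(n_e·A·√(4πDt)), so D = M²/(4πt·(n_e·A·C_max)²).
n_e·A·C_max = 0.24 × 50 × 0.061 = 0.7320 kg/m.
D = 7.2²/(4π × 130 × 0.7320²) = 0.0592 m²/day.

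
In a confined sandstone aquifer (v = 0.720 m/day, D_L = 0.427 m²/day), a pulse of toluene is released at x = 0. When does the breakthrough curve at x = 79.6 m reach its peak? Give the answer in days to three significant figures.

For the 1D instantaneous-source solution, setting ∂C/∂t = 0 at fixed x gives v²t² + 2Dt − x² = 0, so t = (√(D² + v²x²) − D)/v².
√(D² + v²x²) = √(0.427² + 0.720² × 79.6²) = 57.31; v² = 0.5184.
t = (57.31 − 0.427)/0.5184 = 110 days (vs. the pure-advection estimate x/v = 111 d).

110 days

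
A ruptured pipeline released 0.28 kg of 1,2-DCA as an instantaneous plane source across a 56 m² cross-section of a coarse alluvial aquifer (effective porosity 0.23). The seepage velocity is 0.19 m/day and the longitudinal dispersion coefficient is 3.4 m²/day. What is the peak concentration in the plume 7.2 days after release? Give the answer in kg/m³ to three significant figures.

The peak of an instantaneous 1D plume sits at x = vt; there the Gaussian factor is 1 and C_max = M/(n_e·A·√(4πDt)), where n_e·A is the pore area the mass is dissolved in.
√(4πDt) = √(4π × 3.4 × 7.2) = 17.54 m, so C_max = 0.28/(0.23 × 56 × 17.54) = 0.00124 kg/m³.

0.00124 kg/m³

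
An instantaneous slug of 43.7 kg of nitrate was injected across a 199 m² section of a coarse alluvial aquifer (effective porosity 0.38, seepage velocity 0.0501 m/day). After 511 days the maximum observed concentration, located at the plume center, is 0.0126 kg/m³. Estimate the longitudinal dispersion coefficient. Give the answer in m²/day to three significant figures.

At the plume center C_max = M/(n_e·A·√(4πDt)), so D = M²/(4πt·(n_e·A·C_max)²).
n_e·A·C_max = 0.38 × 199 × 0.0126 = 0.9528 kg/m.
D = 43.7²/(4π × 511 × 0.9528²) = 0.328 m²/day.

0.328 m²/day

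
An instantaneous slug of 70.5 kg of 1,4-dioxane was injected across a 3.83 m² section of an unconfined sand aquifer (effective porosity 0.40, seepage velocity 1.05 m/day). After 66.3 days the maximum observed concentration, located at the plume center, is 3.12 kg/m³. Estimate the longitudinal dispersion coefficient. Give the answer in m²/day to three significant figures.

0.261 m²/day

At the plume center C_max = M/(n_e·A·√(4πDt)), so D = M²/(4πt·(n_e·A·C_max)²).
n_e·A·C_max = 0.40 × 3.83 × 3.12 = 4.780 kg/m.
D = 70.5²/(4π × 66.3 × 4.780²) = 0.261 m²/day.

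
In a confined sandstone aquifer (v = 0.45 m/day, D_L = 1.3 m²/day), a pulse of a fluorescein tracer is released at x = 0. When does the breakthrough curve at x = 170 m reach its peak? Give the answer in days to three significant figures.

371 days

For the 1D instantaneous-source solution, setting ∂C/∂t = 0 at fixed x gives v²t² + 2Dt − x² = 0, so t = (√(D² + v²x²) − D)/v².
√(D² + v²x²) = √(1.3² + 0.45² × 170²) = 76.51; v² = 0.2025.
t = (76.51 − 1.3)/0.2025 = 371 days (vs. the pure-advection estimate x/v = 378 d).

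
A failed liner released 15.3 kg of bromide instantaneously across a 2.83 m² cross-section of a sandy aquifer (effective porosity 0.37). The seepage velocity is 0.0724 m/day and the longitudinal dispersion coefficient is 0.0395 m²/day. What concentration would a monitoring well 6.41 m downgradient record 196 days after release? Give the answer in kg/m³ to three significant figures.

0.210 kg/m³

For an instantaneous plane source, C(x,t) = M/(n_e·A·√(4πDt)) · exp(−(x−vt)²/(4Dt)), with n_e·A the pore (flow) area.
Plume center vt = 0.0724 × 196 = 14.1904 m, so the well at 6.41 m is 7.7804 m upgradient of the peak.
√(4πDt) = 9.864 m, giving peak height M/(n_e·A·√(4πDt)) = 15.3/(0.37 × 2.83 × 9.864) = 1.481 kg/m³.
(x−vt)²/(4Dt) = (-7.7804)²/(4 × 0.0395 × 196) = 1.955; exp(−1.955) = 0.1416.
C = 1.481 × 0.1416 = 0.210 kg/m³.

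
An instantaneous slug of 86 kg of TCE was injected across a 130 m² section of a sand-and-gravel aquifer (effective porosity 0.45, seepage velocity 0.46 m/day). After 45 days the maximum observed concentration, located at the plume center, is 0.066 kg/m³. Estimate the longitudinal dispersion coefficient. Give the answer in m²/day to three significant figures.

At the plume center C_max = M/(n_e·A·√(4πDt)), so D = M²/(4πt·(n_e·A·C_max)²).
n_e·A·C_max = 0.45 × 130 × 0.066 = 3.861 kg/m.
D = 86²/(4π × 45 × 3.861²) = 0.877 m²/day.

0.877 m²/day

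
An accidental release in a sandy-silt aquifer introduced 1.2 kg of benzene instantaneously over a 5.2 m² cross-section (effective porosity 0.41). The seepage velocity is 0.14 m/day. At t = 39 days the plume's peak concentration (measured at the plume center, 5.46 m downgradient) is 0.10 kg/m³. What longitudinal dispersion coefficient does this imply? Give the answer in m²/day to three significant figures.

0.0646 m²/day

At the plume center C_max = M/(n_e·A·√(4πDt)), so D = M²/(4πt·(n_e·A·C_max)²).
n_e·A·C_max = 0.41 × 5.2 × 0.10 = 0.2132 kg/m.
D = 1.2²/(4π × 39 × 0.2132²) = 0.0646 m²/day.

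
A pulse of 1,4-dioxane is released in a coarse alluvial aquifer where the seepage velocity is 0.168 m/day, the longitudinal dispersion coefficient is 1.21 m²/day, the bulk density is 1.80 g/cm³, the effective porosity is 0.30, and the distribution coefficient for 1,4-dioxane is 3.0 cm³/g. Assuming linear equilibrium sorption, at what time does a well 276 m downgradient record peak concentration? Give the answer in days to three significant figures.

30400 days

Retardation factor R = 1 + ρ_b·K_d/n = 1 + 1.80 × 3.0/0.30 = 19.00.
Sorption retards both mechanisms: v_R = v/R = 0.008842 m/day, D_R = D/R = 0.06368 m²/day.
Peak time from v_R²t² + 2D_R t − x² = 0: t = (√(D_R² + v_R²x²) − D_R)/v_R².
√(D_R² + v_R²x²) = √(0.06368² + 0.008842² × 276²) = 2.441; v_R² = 7.818e-05.
t = (2.441 − 0.06368)/7.818e-05 = 30400 days.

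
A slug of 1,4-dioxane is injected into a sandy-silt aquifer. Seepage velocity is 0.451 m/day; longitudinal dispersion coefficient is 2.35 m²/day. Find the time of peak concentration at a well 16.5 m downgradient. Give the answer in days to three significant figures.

For the 1D instantaneous-source solution, setting ∂C/∂t = 0 at fixed x gives v²t² + 2Dt − x² = 0, so t = (√(D² + v²x²) − D)/v².
√(D² + v²x²) = √(2.35² + 0.451² × 16.5²) = 7.804; v² = 0.203401.
t = (7.804 − 2.35)/0.203401 = 26.8 days (vs. the pure-advection estimate x/v = 36.6 d).

26.8 days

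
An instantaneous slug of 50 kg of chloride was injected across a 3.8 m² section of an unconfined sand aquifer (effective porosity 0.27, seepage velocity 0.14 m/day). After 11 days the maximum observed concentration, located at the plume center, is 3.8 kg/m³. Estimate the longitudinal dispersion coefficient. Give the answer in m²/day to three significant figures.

At the plume center C_max = M/(n_e·A·√(4πDt)), so D = M²/(4πt·(n_e·A·C_max)²).
n_e·A·C_max = 0.27 × 3.8 × 3.8 = 3.899 kg/m.
D = 50²/(4π × 11 × 3.899²) = 1.19 m²/day.

1.19 m²/day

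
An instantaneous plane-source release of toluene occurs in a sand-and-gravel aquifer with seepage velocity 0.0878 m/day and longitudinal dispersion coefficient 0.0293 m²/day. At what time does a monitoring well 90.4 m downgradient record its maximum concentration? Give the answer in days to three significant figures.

1030 days

For the 1D instantaneous-source solution, setting ∂C/∂t = 0 at fixed x gives v²t² + 2Dt − x² = 0, so t = (√(D² + v²x²) − D)/v².
√(D² + v²x²) = √(0.0293² + 0.0878² × 90.4²) = 7.937; v² = 0.00770884.
t = (7.937 − 0.0293)/0.00770884 = 1030 days (vs. the pure-advection estimate x/v = 1030 d).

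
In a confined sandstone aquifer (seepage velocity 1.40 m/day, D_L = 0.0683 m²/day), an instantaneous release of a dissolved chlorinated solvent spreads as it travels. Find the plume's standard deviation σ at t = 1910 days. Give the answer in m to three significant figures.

16.2 m

Dispersive spreading gives a Gaussian with σ² = 2Dt; advection only shifts the center.
σ = √(2 × 0.0683 × 1910) = 16.2 m.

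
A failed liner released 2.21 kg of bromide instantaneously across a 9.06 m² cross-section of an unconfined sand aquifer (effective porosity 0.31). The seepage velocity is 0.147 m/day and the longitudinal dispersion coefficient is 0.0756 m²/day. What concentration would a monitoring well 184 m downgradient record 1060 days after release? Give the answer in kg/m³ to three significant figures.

For an instantaneous plane source, C(x,t) = M/(n_e·A·√(4πDt)) · exp(−(x−vt)²/(4Dt)), with n_e·A the pore (flow) area.
Plume center vt = 0.147 × 1060 = 155.82 m, so the well at 184 m is 28.18 m downgradient of the peak.
√(4πDt) = 31.73 m, giving peak height M/(n_e·A·√(4πDt)) = 2.21/(0.31 × 9.06 × 31.73) = 0.02480 kg/m³.
(x−vt)²/(4Dt) = (28.18)²/(4 × 0.0756 × 1060) = 2.477; exp(−2.477) = 0.08399.
C = 0.02480 × 0.08399 = 0.00208 kg/m³.

0.00208 kg/m³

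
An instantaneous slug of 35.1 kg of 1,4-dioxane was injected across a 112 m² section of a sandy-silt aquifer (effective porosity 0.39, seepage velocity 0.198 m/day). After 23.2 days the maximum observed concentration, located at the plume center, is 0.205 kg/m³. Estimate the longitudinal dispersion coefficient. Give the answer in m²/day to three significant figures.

At the plume center C_max = M/(n_e·A·√(4πDt)), so D = M²/(4πt·(n_e·A·C_max)²).
n_e·A·C_max = 0.39 × 112 × 0.205 = 8.954 kg/m.
D = 35.1²/(4π × 23.2 × 8.954²) = 0.0527 m²/day.

0.0527 m²/day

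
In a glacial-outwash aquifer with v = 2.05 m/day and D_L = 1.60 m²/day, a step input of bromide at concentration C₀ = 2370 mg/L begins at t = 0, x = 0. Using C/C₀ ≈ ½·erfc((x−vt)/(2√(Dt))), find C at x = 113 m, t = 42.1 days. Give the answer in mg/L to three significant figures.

For a continuous step input, C/C₀ ≈ ½·erfc((x−vt)/(2√(Dt))).
vt = 2.05 × 42.1 = 86.305 m and 2√(Dt) = 2√(1.60 × 42.1) = 16.41 m.
Argument (x−vt)/(2√(Dt)) = (113 − 86.305)/16.41 = 1.627; ½·erfc(1.627) = 0.01070.
C = 2370 × 0.01070 = 25.4 mg/L.

25.4 mg/L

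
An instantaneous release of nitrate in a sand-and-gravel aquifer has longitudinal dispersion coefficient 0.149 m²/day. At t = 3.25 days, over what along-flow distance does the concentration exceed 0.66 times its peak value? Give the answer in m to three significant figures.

1.79 m

The plume is Gaussian with σ = √(2Dt) = √(2 × 0.149 × 3.25) = 0.9841 m.
C/C_peak = exp(−Δx²/(2σ²)) = 0.66 ⇒ Δx = σ·√(−2 ln 0.66) = 0.9841 × 0.9116 = 0.8971 m.
Width = 2Δx = 1.79 m.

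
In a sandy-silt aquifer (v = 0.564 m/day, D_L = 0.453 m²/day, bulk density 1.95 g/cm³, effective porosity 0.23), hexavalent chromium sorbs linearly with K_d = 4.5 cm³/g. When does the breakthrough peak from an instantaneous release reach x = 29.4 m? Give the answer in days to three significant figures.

Retardation factor R = 1 + ρ_b·K_d/n = 1 + 1.95 × 4.5/0.23 = 39.15.
Sorption retards both mechanisms: v_R = v/R = 0.01441 m/day, D_R = D/R = 0.01157 m²/day.
Peak time from v_R²t² + 2D_R t − x² = 0: t = (√(D_R² + v_R²x²) − D_R)/v_R².
√(D_R² + v_R²x²) = √(0.01157² + 0.01441² × 29.4²) = 0.4238; v_R² = 0.0002076.
t = (0.4238 − 0.01157)/0.0002076 = 1990 days.

1990 days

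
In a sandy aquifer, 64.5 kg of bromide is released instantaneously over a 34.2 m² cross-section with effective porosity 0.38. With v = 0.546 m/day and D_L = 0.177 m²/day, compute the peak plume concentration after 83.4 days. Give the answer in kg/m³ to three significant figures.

0.364 kg/m³

The peak of an instantaneous 1D plume sits at x = vt; there the Gaussian factor is 1 and C_max = M/(n_e·A·√(4πDt)), where n_e·A is the pore area the mass is dissolved in.
√(4πDt) = √(4π × 0.177 × 83.4) = 13.62 m, so C_max = 64.5/(0.38 × 34.2 × 13.62) = 0.364 kg/m³.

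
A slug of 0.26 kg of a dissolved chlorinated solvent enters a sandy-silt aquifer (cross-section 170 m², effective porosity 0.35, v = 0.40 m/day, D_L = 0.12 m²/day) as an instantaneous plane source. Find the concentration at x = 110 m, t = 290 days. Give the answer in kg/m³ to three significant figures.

For an instantaneous plane source, C(x,t) = M/(n_e·A·√(4πDt)) · exp(−(x−vt)²/(4Dt)), with n_e·A the pore (flow) area.
Plume center vt = 0.40 × 290 = 116 m, so the well at 110 m is 6 m upgradient of the peak.
√(4πDt) = 20.91 m, giving peak height M/(n_e·A·√(4πDt)) = 0.26/(0.35 × 170 × 20.91) = 0.0002090 kg/m³.
(x−vt)²/(4Dt) = (-6)²/(4 × 0.12 × 290) = 0.2586; exp(−0.2586) = 0.7721.
C = 0.0002090 × 0.7721 = 0.000161 kg/m³.

0.000161 kg/m³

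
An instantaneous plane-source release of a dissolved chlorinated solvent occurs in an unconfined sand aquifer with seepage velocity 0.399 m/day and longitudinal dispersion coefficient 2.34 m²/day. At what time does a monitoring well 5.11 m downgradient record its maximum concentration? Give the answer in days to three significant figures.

For the 1D instantaneous-source solution, setting ∂C/∂t = 0 at fixed x gives v²t² + 2Dt − x² = 0, so t = (√(D² + v²x²) − D)/v².
√(D² + v²x²) = √(2.34² + 0.399² × 5.11²) = 3.104; v² = 0.159201.
t = (3.104 − 2.34)/0.159201 = 4.80 days (vs. the pure-advection estimate x/v = 12.8 d).

4.80 days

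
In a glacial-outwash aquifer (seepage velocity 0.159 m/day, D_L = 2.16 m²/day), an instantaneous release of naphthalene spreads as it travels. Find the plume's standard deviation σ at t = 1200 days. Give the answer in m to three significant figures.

Dispersive spreading gives a Gaussian with σ² = 2Dt; advection only shifts the center.
σ = √(2 × 2.16 × 1200) = 72.0 m.

72.0 m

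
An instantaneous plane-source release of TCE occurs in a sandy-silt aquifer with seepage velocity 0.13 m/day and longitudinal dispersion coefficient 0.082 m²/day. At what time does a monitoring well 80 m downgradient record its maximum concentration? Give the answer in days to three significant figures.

611 days

For the 1D instantaneous-source solution, setting ∂C/∂t = 0 at fixed x gives v²t² + 2Dt − x² = 0, so t = (√(D² + v²x²) − D)/v².
√(D² + v²x²) = √(0.082² + 0.13² × 80²) = 10.40; v² = 0.0169.
t = (10.40 − 0.082)/0.0169 = 611 days (vs. the pure-advection estimate x/v = 615 d).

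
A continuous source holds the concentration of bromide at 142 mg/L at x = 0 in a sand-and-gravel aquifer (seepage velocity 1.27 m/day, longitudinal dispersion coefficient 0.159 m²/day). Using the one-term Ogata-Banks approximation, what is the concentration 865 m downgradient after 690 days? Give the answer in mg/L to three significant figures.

110 mg/L

For a continuous step input, C/C₀ ≈ ½·erfc((x−vt)/(2√(Dt))).
vt = 1.27 × 690 = 876.3 m and 2√(Dt) = 2√(0.159 × 690) = 20.95 m.
Argument (x−vt)/(2√(Dt)) = (865 − 876.3)/20.95 = -0.5394; ½·erfc(-0.5394) = 0.7772.
C = 142 × 0.7772 = 110 mg/L.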